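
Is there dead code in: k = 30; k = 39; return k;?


first assignment to k is overwritten before any read
Dead: 'k = 30'


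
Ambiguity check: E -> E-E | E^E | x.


'x-x^x' has two parse trees (no precedence encoded between - and ^)
Ambiguous


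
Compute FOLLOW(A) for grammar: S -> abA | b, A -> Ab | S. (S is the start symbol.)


$ ∈ FOLLOW(S). For each A -> αBβ: add FIRST(β)\{ε} to FOLLOW(B); if β nullable, add FOLLOW(A).
FOLLOW(A) = {$, b}


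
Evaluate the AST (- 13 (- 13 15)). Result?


Evaluate inner: (- 13 15) = -2
Evaluate root: (- 13 -2) = 15
Result: 15


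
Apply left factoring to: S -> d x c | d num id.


Common prefix: 'd'
Factored: S -> d S', S' -> x c | num id


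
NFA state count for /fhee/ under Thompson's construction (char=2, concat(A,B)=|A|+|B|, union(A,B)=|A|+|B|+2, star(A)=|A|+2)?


Syntax tree has 4 char leaf(s), 0 union(s), 0 star(s)
chars contribute 4×2 = 8; each union adds +2; each star adds +2
Total: 8 + 0 + 0 = 8 states


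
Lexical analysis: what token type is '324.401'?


Pattern: digits with a decimal point
Type: FLOAT_LITERAL


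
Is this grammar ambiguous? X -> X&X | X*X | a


'a&a*a' has two parse trees (no precedence encoded between & and *)
Ambiguous


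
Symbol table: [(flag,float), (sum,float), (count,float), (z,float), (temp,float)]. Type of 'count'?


Lookup 'count' → type float


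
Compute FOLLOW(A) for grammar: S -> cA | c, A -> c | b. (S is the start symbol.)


$ ∈ FOLLOW(S). For each A -> αBβ: add FIRST(β)\{ε} to FOLLOW(B); if β nullable, add FOLLOW(A).
FOLLOW(A) = {$}


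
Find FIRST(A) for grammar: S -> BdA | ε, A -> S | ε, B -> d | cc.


Per alternative of A: FIRST(S) = {c, d, ε}; FIRST(ε) = {ε}
FIRST(A) = {c, d, ε}


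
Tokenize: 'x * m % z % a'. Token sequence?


Scan left to right, longest-match per lexeme
Tokens: ID(x), OP(*), ID(m), OP(%), ID(z), OP(%), ID(a)


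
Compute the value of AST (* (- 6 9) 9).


Evaluate inner: (- 6 9) = -3
Evaluate root: (* -3 9) = -27
Result: -27


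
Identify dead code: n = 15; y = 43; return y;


n is assigned but never read
Dead: 'n = 15'


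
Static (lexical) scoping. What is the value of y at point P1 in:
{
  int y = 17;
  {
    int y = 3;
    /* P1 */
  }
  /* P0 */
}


y declared in the same block as P1
y = 3


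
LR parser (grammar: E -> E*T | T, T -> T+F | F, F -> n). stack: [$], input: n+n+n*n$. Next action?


no handle on stack; shift 'n'
Action: shift


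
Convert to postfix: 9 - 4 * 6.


* has higher precedence, evaluate 4*6 first
Postfix: 9 4 6 * -


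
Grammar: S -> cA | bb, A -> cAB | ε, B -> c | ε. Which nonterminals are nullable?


A nonterminal is nullable iff some alternative derives ε (directly, or every symbol in it is nullable)
Nullable: {A, B}


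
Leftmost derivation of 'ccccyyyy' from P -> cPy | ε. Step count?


Derivation: P => cPy => ccPyy => cccPyyy => ccccPyyyy => ccccyyyy
Steps: 5


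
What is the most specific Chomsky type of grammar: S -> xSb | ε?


Single nonterminal LHS, but x^n b^n is not regular
Classification: Type 2 (Context-Free)


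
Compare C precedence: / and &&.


'/' is multiplicative (level 10); '&&' is logical AND (level 2)
Higher level binds tighter
'/' has higher precedence than '&&'


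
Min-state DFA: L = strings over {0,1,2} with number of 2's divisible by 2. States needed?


Track (count of 2) mod 2: states 0..1, accept at 0
Minimal DFA: 2 states


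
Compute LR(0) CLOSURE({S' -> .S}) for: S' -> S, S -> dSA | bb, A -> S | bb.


Start: S' -> .S
For each item with dot before a nonterminal B, add B -> .γ for every B-production
Closure: [S' -> .S, S -> .dSA, S -> .bb]


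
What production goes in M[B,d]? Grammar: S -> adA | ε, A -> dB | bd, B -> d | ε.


For [B, d]: 'd' ∈ FIRST(d)
Entry: B -> d


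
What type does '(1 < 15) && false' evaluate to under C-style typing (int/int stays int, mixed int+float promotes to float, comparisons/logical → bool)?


Operand types: bool && bool
Rule: logical operators take bool operands and yield bool
Result type: bool


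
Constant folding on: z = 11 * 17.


11 * 17 = 187 at compile time
Optimized: z = 187


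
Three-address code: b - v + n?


Break into single-operator statements:
t1 = b - v
t2 = t1 + n


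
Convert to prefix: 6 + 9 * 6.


'*' binds tighter: tree is (+ 6 (* 9 6))
Prefix: + 6 * 9 6


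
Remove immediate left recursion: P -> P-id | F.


Left-recursive alternatives: P-id; non-recursive: F
Introduce P': P -> FP', P' -> -idP' | ε


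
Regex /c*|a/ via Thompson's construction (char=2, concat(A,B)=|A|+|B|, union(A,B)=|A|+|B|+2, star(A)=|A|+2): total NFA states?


Syntax tree has 2 char leaf(s), 1 union(s), 1 star(s)
chars contribute 2×2 = 4; each union adds +2; each star adds +2
Total: 4 + 2 + 2 = 8 states


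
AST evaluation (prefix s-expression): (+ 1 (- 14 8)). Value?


Evaluate inner: (- 14 8) = 6
Evaluate root: (+ 1 6) = 7
Result: 7


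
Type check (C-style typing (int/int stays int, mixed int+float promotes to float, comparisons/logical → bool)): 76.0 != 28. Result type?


Operand types: float != int
Rule: comparison yields bool
Result type: bool


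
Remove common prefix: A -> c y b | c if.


Common prefix: 'c'
Factored: A -> c A', A' -> y b | if


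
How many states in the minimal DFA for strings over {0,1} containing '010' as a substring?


KMP-style automaton: 3 progress states + 1 absorbing accept = 4
Minimal DFA: 4 states


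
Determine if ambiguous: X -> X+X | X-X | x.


'x+x-x' has two parse trees (no precedence encoded between + and -)
Ambiguous


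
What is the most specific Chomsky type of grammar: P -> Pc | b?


Left-linear: every RHS is a terminal or one nonterminal followed by a terminal
Classification: Type 3 (Regular)


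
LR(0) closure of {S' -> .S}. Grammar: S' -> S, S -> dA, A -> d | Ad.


Start: S' -> .S
For each item with dot before a nonterminal B, add B -> .γ for every B-production
Closure: [S' -> .S, S -> .dA]


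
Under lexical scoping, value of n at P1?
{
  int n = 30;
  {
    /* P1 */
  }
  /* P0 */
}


P1's block does not declare n; resolves to the enclosing declaration at depth 0
n = 30


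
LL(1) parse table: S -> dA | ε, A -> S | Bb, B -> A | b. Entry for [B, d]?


For [B, d]: 'd' ∈ FIRST(A)
Entry: B -> A


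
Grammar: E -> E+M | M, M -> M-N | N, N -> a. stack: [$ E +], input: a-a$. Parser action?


no handle ('E+' is not any RHS); shift 'a'
Action: shift


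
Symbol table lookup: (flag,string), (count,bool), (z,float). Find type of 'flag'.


Lookup 'flag' → type string


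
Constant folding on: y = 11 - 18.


11 - 18 = -7 at compile time
Optimized: y = -7


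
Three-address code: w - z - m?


Break into single-operator statements:
t1 = w - z
t2 = t1 - m


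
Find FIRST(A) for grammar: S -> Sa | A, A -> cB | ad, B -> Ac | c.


Per alternative of A: FIRST(cB) = {c}; FIRST(ad) = {a}
FIRST(A) = {a, c}


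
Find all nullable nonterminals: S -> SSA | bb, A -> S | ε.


A nonterminal is nullable iff some alternative derives ε (directly, or every symbol in it is nullable)
Nullable: {A}


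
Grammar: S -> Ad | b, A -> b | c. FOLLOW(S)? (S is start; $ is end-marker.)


$ ∈ FOLLOW(S). For each A -> αBβ: add FIRST(β)\{ε} to FOLLOW(B); if β nullable, add FOLLOW(A).
FOLLOW(S) = {$}


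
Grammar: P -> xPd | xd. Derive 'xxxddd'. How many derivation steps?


Derivation: P => xPd => xxPdd => xxxddd
Steps: 3


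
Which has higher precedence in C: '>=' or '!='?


'>=' is relational (level 7); '!=' is equality (level 6)
Higher level binds tighter
'>=' has higher precedence than '!='


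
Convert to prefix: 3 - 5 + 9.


left-to-right (same/higher precedence on left): tree is (+ (- 3 5) 9)
Prefix: + - 3 5 9


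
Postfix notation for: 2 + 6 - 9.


Left to right (same or higher precedence on left)
Postfix: 2 6 + 9 -


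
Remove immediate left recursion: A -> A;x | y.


Left-recursive alternatives: A;x; non-recursive: y
Introduce A': A -> yA', A' -> ;xA' | ε


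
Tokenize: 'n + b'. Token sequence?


Scan left to right, longest-match per lexeme
Tokens: ID(n), OP(+), ID(b)


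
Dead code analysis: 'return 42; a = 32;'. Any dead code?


statement follows a return and is unreachable
Dead: 'a = 32'


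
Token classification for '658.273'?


Pattern: digits with a decimal point
Type: FLOAT_LITERAL


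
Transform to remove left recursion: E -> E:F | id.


Left-recursive alternatives: E:F; non-recursive: id
Introduce E': E -> idE', E' -> :FE' | ε


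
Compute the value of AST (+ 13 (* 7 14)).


Evaluate inner: (* 7 14) = 98
Evaluate root: (+ 13 98) = 111
Result: 111


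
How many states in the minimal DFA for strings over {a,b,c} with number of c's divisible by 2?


Track (count of c) mod 2: states 0..1, accept at 0
Minimal DFA: 2 states


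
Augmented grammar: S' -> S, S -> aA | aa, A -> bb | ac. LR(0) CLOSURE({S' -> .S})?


Start: S' -> .S
For each item with dot before a nonterminal B, add B -> .γ for every B-production
Closure: [S' -> .S, S -> .aA, S -> .aa]


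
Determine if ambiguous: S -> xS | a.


right-linear, alternatives start with distinct terminals 'x' vs 'a': unique leftmost derivation
Unambiguous


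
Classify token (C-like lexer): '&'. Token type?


Pattern: operator symbol
Type: OPERATOR


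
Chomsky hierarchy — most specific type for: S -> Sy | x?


Left-linear: every RHS is a terminal or one nonterminal followed by a terminal
Classification: Type 3 (Regular)


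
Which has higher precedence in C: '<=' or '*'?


'*' is multiplicative (level 10); '<=' is relational (level 7)
Higher level binds tighter
'*' has higher precedence than '<='


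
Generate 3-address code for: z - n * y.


Break into single-operator statements:
t1 = n * y
t2 = z - t1


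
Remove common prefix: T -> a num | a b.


Common prefix: 'a'
Factored: T -> a T', T' -> num | b


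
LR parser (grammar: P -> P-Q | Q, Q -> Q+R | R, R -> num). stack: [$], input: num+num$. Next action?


no handle on stack; shift 'num'
Action: shift


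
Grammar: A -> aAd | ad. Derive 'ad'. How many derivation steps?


Derivation: A => ad
Steps: 1


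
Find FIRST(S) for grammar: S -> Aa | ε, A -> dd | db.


Per alternative of S: FIRST(Aa) = {d}; FIRST(ε) = {ε}
FIRST(S) = {d, ε}


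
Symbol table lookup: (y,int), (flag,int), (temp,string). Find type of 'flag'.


Lookup 'flag' → type int


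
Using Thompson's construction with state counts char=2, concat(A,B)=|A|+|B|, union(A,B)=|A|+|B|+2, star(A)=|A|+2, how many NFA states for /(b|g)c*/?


Syntax tree has 3 char leaf(s), 1 union(s), 1 star(s)
chars contribute 3×2 = 6; each union adds +2; each star adds +2
Total: 6 + 2 + 2 = 10 states


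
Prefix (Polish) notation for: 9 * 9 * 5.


left-to-right (same/higher precedence on left): tree is (* (* 9 9) 5)
Prefix: * * 9 9 5


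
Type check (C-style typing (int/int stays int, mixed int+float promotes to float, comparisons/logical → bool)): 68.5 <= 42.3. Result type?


Operand types: float <= float
Rule: comparison yields bool
Result type: bool


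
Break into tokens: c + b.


Scan left to right, longest-match per lexeme
Tokens: ID(c), OP(+), ID(b)


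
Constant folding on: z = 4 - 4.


4 - 4 = 0 at compile time
Optimized: z = 0


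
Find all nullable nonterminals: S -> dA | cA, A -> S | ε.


A nonterminal is nullable iff some alternative derives ε (directly, or every symbol in it is nullable)
Nullable: {A}


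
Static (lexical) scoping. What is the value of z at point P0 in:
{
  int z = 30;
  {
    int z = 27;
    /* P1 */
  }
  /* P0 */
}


z declared in the same block as P0
z = 30


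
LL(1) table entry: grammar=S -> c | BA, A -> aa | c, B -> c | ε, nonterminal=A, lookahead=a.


For [A, a]: 'a' ∈ FIRST(aa)
Entry: A -> aa


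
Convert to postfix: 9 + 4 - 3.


Left to right (same or higher precedence on left)
Postfix: 9 4 + 3 -


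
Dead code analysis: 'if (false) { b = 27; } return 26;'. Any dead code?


condition is constant false, so the whole block is unreachable
Dead: 'if (false) { b = 27; }'


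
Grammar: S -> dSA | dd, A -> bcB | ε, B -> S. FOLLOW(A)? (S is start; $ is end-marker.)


$ ∈ FOLLOW(S). For each A -> αBβ: add FIRST(β)\{ε} to FOLLOW(B); if β nullable, add FOLLOW(A).
FOLLOW(A) = {$, b}


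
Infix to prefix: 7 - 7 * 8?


'*' binds tighter: tree is (- 7 (* 7 8))
Prefix: - 7 * 7 8


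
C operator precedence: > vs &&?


'>' is relational (level 7); '&&' is logical AND (level 2)
Higher level binds tighter
'>' has higher precedence than '&&'


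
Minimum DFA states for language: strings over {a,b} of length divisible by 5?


Track length mod 5: states 0..4, accept at 0
Minimal DFA: 5 states


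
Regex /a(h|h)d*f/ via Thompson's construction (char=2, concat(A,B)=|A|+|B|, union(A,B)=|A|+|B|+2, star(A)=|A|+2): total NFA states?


Syntax tree has 5 char leaf(s), 1 union(s), 1 star(s)
chars contribute 5×2 = 10; each union adds +2; each star adds +2
Total: 10 + 2 + 2 = 14 states


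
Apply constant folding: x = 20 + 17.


20 + 17 = 37 at compile time
Optimized: x = 37


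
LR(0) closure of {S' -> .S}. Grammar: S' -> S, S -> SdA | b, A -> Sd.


Start: S' -> .S
For each item with dot before a nonterminal B, add B -> .γ for every B-production
Closure: [S' -> .S, S -> .SdA, S -> .b]


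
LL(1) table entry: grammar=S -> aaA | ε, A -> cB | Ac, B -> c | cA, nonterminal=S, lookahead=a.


For [S, a]: 'a' ∈ FIRST(aaA)
Entry: S -> aaA


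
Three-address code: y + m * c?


Break into single-operator statements:
t1 = m * c
t2 = y + t1


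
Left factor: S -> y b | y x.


Common prefix: 'y'
Factored: S -> y S', S' -> b | x


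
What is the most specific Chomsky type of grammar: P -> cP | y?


Right-linear: every RHS is a terminal or a terminal followed by one nonterminal
Classification: Type 3 (Regular)


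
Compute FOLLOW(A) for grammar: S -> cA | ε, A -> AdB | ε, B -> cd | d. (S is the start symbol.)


$ ∈ FOLLOW(S). For each A -> αBβ: add FIRST(β)\{ε} to FOLLOW(B); if β nullable, add FOLLOW(A).
FOLLOW(A) = {$, d}


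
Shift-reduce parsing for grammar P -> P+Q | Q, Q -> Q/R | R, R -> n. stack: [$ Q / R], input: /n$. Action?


handle 'Q/R' on top
Action: reduce (Q -> Q/R)


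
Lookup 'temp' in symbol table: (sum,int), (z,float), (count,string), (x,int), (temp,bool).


Lookup 'temp' → type bool


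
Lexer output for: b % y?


Scan left to right, longest-match per lexeme
Tokens: ID(b), OP(%), ID(y)


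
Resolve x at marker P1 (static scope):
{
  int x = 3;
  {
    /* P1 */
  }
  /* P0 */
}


P1's block does not declare x; resolves to the enclosing declaration at depth 0
x = 3


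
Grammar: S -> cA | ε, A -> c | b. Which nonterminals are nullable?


A nonterminal is nullable iff some alternative derives ε (directly, or every symbol in it is nullable)
Nullable: {S}


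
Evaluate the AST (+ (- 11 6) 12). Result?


Evaluate inner: (- 11 6) = 5
Evaluate root: (+ 5 12) = 17
Result: 17


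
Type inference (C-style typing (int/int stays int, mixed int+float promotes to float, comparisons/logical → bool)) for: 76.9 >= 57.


Operand types: float >= int
Rule: comparison yields bool
Result type: bool


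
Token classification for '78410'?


Pattern: digits only
Type: INTEGER_LITERAL


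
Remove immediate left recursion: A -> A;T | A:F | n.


Left-recursive alternatives: A;T, A:F; non-recursive: n
Introduce A': A -> nA', A' -> ;TA' | :FA' | ε


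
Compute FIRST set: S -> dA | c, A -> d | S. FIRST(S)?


Per alternative of S: FIRST(dA) = {d}; FIRST(c) = {c}
FIRST(S) = {c, d}


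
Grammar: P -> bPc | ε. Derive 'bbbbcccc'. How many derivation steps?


Derivation: P => bPc => bbPcc => bbbPccc => bbbbPcccc => bbbbcccc
Steps: 5


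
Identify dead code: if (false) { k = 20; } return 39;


condition is constant false, so the whole block is unreachable
Dead: 'if (false) { k = 20; }'


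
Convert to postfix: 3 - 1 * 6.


* has higher precedence, evaluate 1*6 first
Postfix: 3 1 6 * -


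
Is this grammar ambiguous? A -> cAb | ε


balanced c^n…b^n: each string has a unique parse
Unambiguous


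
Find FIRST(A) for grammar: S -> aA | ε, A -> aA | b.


Per alternative of A: FIRST(aA) = {a}; FIRST(b) = {b}
FIRST(A) = {a, b}


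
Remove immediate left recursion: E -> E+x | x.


Left-recursive alternatives: E+x; non-recursive: x
Introduce E': E -> xE', E' -> +xE' | ε


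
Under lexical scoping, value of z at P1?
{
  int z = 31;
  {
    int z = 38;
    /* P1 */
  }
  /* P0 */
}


z declared in the same block as P1
z = 38


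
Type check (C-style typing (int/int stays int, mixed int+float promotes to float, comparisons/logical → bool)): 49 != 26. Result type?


Operand types: int != int
Rule: comparison yields bool
Result type: bool


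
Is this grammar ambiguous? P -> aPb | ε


balanced a^n…b^n: each string has a unique parse
Unambiguous


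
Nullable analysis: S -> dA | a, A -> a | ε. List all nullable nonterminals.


A nonterminal is nullable iff some alternative derives ε (directly, or every symbol in it is nullable)
Nullable: {A}


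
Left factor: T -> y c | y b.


Common prefix: 'y'
Factored: T -> y T', T' -> c | b


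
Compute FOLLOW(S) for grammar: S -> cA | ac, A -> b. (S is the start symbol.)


$ ∈ FOLLOW(S). For each A -> αBβ: add FIRST(β)\{ε} to FOLLOW(B); if β nullable, add FOLLOW(A).
FOLLOW(S) = {$}


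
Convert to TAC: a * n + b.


Break into single-operator statements:
t1 = a * n
t2 = t1 + b


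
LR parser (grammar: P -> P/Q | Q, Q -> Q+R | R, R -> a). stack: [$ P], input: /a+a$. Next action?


shift '/' to continue P -> P/Q
Action: shift


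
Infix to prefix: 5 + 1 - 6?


left-to-right (same/higher precedence on left): tree is (- (+ 5 1) 6)
Prefix: - + 5 1 6


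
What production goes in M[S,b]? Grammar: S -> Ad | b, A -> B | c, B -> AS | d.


For [S, b]: 'b' ∈ FIRST(b)
Entry: S -> b


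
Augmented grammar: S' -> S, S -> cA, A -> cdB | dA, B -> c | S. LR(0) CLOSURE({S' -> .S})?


Start: S' -> .S
For each item with dot before a nonterminal B, add B -> .γ for every B-production
Closure: [S' -> .S, S -> .cA]


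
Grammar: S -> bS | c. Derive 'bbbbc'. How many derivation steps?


Derivation: S => bS => bbS => bbbS => bbbbS => bbbbc
Steps: 5


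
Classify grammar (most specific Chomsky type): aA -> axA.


LHS has context (more than one symbol) and |LHS| ≤ |RHS|
Classification: Type 1 (Context-Sensitive)


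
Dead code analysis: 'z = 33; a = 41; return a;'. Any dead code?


z is assigned but never read
Dead: 'z = 33'


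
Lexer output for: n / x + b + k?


Scan left to right, longest-match per lexeme
Tokens: ID(n), OP(/), ID(x), OP(+), ID(b), OP(+), ID(k)


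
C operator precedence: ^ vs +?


'+' is additive (level 9); '^' is bitwise XOR (level 4)
Higher level binds tighter
'+' has higher precedence than '^'


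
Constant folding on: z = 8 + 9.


8 + 9 = 17 at compile time
Optimized: z = 17


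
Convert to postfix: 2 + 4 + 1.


Left to right (same or higher precedence on left)
Postfix: 2 4 + 1 +


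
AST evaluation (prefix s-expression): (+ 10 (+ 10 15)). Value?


Evaluate inner: (+ 10 15) = 25
Evaluate root: (+ 10 25) = 35
Result: 35


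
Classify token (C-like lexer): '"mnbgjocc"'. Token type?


Pattern: double-quoted sequence
Type: STRING_LITERAL


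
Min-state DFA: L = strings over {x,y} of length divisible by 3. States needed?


Track length mod 3: states 0..2, accept at 0
Minimal DFA: 3 states


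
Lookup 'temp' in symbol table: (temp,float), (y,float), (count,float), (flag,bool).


Lookup 'temp' → type float


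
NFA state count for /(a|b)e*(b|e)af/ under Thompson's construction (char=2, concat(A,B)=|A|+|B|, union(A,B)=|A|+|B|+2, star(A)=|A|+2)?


Syntax tree has 7 char leaf(s), 2 union(s), 1 star(s)
chars contribute 7×2 = 14; each union adds +2; each star adds +2
Total: 14 + 4 + 2 = 20 states


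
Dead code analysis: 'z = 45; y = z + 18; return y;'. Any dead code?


z is read by y's definition; y is returned
No dead code


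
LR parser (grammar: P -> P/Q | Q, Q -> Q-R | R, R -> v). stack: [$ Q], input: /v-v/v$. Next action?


lookahead ∉ {-} so Q won't extend; reduce P -> Q
Action: reduce (P -> Q)


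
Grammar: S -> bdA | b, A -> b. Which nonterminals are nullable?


A nonterminal is nullable iff some alternative derives ε (directly, or every symbol in it is nullable)
Nullable: {}


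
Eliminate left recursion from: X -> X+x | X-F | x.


Left-recursive alternatives: X+x, X-F; non-recursive: x
Introduce X': X -> xX', X' -> +xX' | -FX' | ε


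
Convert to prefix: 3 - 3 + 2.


left-to-right (same/higher precedence on left): tree is (+ (- 3 3) 2)
Prefix: + - 3 3 2


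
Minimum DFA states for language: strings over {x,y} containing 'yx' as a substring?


KMP-style automaton: 2 progress states + 1 absorbing accept = 3
Minimal DFA: 3 states


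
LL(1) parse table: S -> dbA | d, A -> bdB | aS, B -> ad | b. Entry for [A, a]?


For [A, a]: 'a' ∈ FIRST(aS)
Entry: A -> aS


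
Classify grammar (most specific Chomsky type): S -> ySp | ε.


Single nonterminal LHS, but y^n p^n is not regular
Classification: Type 2 (Context-Free)


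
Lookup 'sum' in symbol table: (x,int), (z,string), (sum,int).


Lookup 'sum' → type int


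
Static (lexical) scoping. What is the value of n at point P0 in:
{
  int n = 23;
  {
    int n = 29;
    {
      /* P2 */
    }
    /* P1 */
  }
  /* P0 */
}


n declared in the same block as P0
n = 23


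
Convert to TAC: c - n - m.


Break into single-operator statements:
t1 = c - n
t2 = t1 - m


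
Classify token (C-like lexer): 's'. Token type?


Pattern: letter/underscore followed by alphanumerics, not a keyword
Type: IDENTIFIER


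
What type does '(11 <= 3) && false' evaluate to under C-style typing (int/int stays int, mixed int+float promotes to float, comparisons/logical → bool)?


Operand types: bool && bool
Rule: logical operators take bool operands and yield bool
Result type: bool


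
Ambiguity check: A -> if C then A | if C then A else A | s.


dangling else: 'if C then if C then s else s' parses two ways
Ambiguous


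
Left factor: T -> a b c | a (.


Common prefix: 'a'
Factored: T -> a T', T' -> b c | (


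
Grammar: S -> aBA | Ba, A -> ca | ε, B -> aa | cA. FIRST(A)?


Per alternative of A: FIRST(ca) = {c}; FIRST(ε) = {ε}
FIRST(A) = {c, ε}


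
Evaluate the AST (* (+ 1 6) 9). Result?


Evaluate inner: (+ 1 6) = 7
Evaluate root: (* 7 9) = 63
Result: 63


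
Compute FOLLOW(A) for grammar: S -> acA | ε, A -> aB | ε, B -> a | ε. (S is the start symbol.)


$ ∈ FOLLOW(S). For each A -> αBβ: add FIRST(β)\{ε} to FOLLOW(B); if β nullable, add FOLLOW(A).
FOLLOW(A) = {$}


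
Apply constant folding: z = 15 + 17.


15 + 17 = 32 at compile time
Optimized: z = 32


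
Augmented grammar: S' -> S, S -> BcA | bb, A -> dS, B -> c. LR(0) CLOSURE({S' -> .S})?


Start: S' -> .S
For each item with dot before a nonterminal B, add B -> .γ for every B-production
Closure: [S' -> .S, S -> .BcA, S -> .bb, B -> .c]


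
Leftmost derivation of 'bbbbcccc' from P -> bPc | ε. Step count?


Derivation: P => bPc => bbPcc => bbbPccc => bbbbPcccc => bbbbcccc
Steps: 5


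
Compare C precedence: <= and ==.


'<=' is relational (level 7); '==' is equality (level 6)
Higher level binds tighter
'<=' has higher precedence than '=='


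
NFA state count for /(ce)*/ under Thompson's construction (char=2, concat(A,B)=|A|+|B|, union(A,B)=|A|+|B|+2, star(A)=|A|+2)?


Syntax tree has 2 char leaf(s), 0 union(s), 1 star(s)
chars contribute 2×2 = 4; each union adds +2; each star adds +2
Total: 4 + 0 + 2 = 6 states


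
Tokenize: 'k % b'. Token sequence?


Scan left to right, longest-match per lexeme
Tokens: ID(k), OP(%), ID(b)


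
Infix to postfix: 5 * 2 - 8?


Left to right (same or higher precedence on left)
Postfix: 5 2 * 8 -


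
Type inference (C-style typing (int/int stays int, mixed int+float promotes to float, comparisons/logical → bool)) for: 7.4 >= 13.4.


Operand types: float >= float
Rule: comparison yields bool
Result type: bool


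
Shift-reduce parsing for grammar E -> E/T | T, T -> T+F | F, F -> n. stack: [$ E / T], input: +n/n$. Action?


'+' can extend T; shift to build T -> T+F
Action: shift


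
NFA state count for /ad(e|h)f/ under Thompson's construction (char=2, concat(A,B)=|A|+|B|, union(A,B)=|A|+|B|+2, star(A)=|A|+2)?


Syntax tree has 5 char leaf(s), 1 union(s), 0 star(s)
chars contribute 5×2 = 10; each union adds +2; each star adds +2
Total: 10 + 2 + 0 = 12 states


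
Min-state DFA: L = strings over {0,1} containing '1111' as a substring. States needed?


KMP-style automaton: 4 progress states + 1 absorbing accept = 5
Minimal DFA: 5 states


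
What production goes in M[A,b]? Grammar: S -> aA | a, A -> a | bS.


For [A, b]: 'b' ∈ FIRST(bS)
Entry: A -> bS


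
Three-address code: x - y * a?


Break into single-operator statements:
t1 = y * a
t2 = x - t1


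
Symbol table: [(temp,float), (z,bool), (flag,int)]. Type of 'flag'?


Lookup 'flag' → type int


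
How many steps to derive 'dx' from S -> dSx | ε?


Derivation: S => dSx => dx
Steps: 2


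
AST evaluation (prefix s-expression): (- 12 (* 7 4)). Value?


Evaluate inner: (* 7 4) = 28
Evaluate root: (- 12 28) = -16
Result: -16


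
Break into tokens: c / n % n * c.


Scan left to right, longest-match per lexeme
Tokens: ID(c), OP(/), ID(n), OP(%), ID(n), OP(*), ID(c)


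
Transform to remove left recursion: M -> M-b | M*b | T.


Left-recursive alternatives: M-b, M*b; non-recursive: T
Introduce M': M -> TM', M' -> -bM' | *bM' | ε


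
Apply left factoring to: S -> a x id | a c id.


Common prefix: 'a'
Factored: S -> a S', S' -> x id | c id


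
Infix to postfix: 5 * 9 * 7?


Left to right (same or higher precedence on left)
Postfix: 5 9 * 7 *


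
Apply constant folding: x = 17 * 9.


17 * 9 = 153 at compile time
Optimized: x = 153


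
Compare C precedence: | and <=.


'<=' is relational (level 7); '|' is bitwise OR (level 3)
Higher level binds tighter
'<=' has higher precedence than '|'


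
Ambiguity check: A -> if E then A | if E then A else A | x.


dangling else: 'if E then if E then x else x' parses two ways
Ambiguous


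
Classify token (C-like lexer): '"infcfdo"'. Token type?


Pattern: double-quoted sequence
Type: STRING_LITERAL


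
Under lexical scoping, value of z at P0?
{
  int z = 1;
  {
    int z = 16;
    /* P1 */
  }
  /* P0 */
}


z declared in the same block as P0
z = 1


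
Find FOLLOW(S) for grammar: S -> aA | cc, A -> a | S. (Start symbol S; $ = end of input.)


$ ∈ FOLLOW(S). For each A -> αBβ: add FIRST(β)\{ε} to FOLLOW(B); if β nullable, add FOLLOW(A).
FOLLOW(S) = {$}


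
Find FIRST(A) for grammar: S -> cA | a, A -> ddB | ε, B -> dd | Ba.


Per alternative of A: FIRST(ddB) = {d}; FIRST(ε) = {ε}
FIRST(A) = {d, ε}


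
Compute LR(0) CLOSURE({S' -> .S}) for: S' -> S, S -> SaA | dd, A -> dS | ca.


Start: S' -> .S
For each item with dot before a nonterminal B, add B -> .γ for every B-production
Closure: [S' -> .S, S -> .SaA, S -> .dd]


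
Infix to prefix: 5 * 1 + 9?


left-to-right (same/higher precedence on left): tree is (+ (* 5 1) 9)
Prefix: + * 5 1 9


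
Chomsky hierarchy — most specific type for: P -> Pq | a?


Left-linear: every RHS is a terminal or one nonterminal followed by a terminal
Classification: Type 3 (Regular)


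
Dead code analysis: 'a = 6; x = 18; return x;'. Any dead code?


a is assigned but never read
Dead: 'a = 6'


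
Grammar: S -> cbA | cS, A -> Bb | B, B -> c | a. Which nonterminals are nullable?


A nonterminal is nullable iff some alternative derives ε (directly, or every symbol in it is nullable)
Nullable: {}


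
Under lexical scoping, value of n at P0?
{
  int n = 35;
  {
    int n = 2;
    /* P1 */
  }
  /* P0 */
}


n declared in the same block as P0
n = 35


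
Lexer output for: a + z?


Scan left to right, longest-match per lexeme
Tokens: ID(a), OP(+), ID(z)


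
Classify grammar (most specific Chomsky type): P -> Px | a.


Left-linear: every RHS is a terminal or one nonterminal followed by a terminal
Classification: Type 3 (Regular)


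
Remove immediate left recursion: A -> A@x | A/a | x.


Left-recursive alternatives: A@x, A/a; non-recursive: x
Introduce A': A -> xA', A' -> @xA' | /aA' | ε


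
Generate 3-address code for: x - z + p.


Break into single-operator statements:
t1 = x - z
t2 = t1 + p


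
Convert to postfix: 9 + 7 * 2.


* has higher precedence, evaluate 7*2 first
Postfix: 9 7 2 * +


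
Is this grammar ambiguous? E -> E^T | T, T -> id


precedence layered via separate nonterminal T: deterministic
Unambiguous


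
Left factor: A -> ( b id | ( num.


Common prefix: '('
Factored: A -> ( A', A' -> b id | num


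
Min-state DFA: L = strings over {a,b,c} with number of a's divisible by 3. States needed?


Track (count of a) mod 3: states 0..2, accept at 0
Minimal DFA: 3 states


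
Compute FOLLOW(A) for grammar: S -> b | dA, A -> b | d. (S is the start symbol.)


$ ∈ FOLLOW(S). For each A -> αBβ: add FIRST(β)\{ε} to FOLLOW(B); if β nullable, add FOLLOW(A).
FOLLOW(A) = {$}


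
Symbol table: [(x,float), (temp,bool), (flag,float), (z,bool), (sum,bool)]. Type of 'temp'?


Lookup 'temp' → type bool


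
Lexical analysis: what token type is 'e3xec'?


Pattern: letter/underscore followed by alphanumerics, not a keyword
Type: IDENTIFIER


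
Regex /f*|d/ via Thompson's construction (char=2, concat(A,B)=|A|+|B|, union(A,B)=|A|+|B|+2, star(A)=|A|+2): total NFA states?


Syntax tree has 2 char leaf(s), 1 union(s), 1 star(s)
chars contribute 2×2 = 4; each union adds +2; each star adds +2
Total: 4 + 2 + 2 = 8 states


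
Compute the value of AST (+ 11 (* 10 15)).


Evaluate inner: (* 10 15) = 150
Evaluate root: (+ 11 150) = 161
Result: 161


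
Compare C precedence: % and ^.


'%' is multiplicative (level 10); '^' is bitwise XOR (level 4)
Higher level binds tighter
'%' has higher precedence than '^'


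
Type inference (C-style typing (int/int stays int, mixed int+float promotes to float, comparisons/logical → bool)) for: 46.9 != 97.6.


Operand types: float != float
Rule: comparison yields bool
Result type: bool


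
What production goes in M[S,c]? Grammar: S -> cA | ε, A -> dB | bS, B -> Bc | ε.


For [S, c]: 'c' ∈ FIRST(cA)
Entry: S -> cA


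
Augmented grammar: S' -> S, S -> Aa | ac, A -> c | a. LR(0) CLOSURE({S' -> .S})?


Start: S' -> .S
For each item with dot before a nonterminal B, add B -> .γ for every B-production
Closure: [S' -> .S, S -> .Aa, S -> .ac, A -> .c, A -> .a]


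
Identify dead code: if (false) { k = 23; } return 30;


condition is constant false, so the whole block is unreachable
Dead: 'if (false) { k = 23; }'


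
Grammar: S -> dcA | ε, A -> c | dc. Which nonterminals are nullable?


A nonterminal is nullable iff some alternative derives ε (directly, or every symbol in it is nullable)
Nullable: {S}


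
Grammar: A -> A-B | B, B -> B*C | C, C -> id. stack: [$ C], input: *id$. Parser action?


'C' (not preceded by B*) is the handle for B -> C
Action: reduce (B -> C)


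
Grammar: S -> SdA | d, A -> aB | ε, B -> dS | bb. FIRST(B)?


Per alternative of B: FIRST(dS) = {d}; FIRST(bb) = {b}
FIRST(B) = {b, d}


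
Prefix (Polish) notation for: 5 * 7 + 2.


left-to-right (same/higher precedence on left): tree is (+ (* 5 7) 2)
Prefix: + * 5 7 2


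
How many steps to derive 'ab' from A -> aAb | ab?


Derivation: A => ab
Steps: 1


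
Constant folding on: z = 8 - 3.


8 - 3 = 5 at compile time
Optimized: z = 5


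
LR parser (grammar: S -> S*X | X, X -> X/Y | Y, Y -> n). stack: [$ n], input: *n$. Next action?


'n' on top is the handle for Y -> n
Action: reduce (Y -> n)


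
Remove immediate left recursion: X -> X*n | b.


Left-recursive alternatives: X*n; non-recursive: b
Introduce X': X -> bX', X' -> *nX' | ε


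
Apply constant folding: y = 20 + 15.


20 + 15 = 35 at compile time
Optimized: y = 35


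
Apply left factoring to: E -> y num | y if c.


Common prefix: 'y'
Factored: E -> y E', E' -> num | if c


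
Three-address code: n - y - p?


Break into single-operator statements:
t1 = n - y
t2 = t1 - p


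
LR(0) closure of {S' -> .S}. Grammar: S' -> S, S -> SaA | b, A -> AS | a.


Start: S' -> .S
For each item with dot before a nonterminal B, add B -> .γ for every B-production
Closure: [S' -> .S, S -> .SaA, S -> .b]


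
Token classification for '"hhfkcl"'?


Pattern: double-quoted sequence
Type: STRING_LITERAL


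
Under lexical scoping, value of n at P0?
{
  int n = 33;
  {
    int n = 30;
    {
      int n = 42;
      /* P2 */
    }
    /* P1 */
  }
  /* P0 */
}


n declared in the same block as P0
n = 33


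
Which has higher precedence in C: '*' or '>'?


'*' is multiplicative (level 10); '>' is relational (level 7)
Higher level binds tighter
'*' has higher precedence than '>'


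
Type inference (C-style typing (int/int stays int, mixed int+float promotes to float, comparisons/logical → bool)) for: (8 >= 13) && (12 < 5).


Operand types: bool && bool
Rule: logical operators take bool operands and yield bool
Result type: bool


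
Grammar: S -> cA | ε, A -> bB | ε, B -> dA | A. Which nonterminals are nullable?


A nonterminal is nullable iff some alternative derives ε (directly, or every symbol in it is nullable)
Nullable: {A, B, S}


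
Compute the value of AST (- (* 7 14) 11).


Evaluate inner: (* 7 14) = 98
Evaluate root: (- 98 11) = 87
Result: 87


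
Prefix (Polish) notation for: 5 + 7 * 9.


'*' binds tighter: tree is (+ 5 (* 7 9))
Prefix: + 5 * 7 9


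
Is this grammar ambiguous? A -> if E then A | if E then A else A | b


dangling else: 'if E then if E then b else b' parses two ways
Ambiguous


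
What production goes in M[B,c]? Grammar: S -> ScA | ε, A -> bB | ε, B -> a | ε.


For [B, c]: ε is nullable and 'c' ∈ FOLLOW(B)
Entry: B -> ε


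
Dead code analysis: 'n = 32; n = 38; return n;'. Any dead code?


first assignment to n is overwritten before any read
Dead: 'n = 32'


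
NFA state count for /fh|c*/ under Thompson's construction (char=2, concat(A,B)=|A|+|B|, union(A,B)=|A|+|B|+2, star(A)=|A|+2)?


Syntax tree has 3 char leaf(s), 1 union(s), 1 star(s)
chars contribute 3×2 = 6; each union adds +2; each star adds +2
Total: 6 + 2 + 2 = 10 states


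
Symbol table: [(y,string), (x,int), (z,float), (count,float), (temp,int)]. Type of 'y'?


Lookup 'y' → type string


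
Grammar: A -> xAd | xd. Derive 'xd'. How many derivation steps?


Derivation: A => xd
Steps: 1


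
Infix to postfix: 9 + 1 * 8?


* has higher precedence, evaluate 1*8 first
Postfix: 9 1 8 * +


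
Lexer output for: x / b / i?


Scan left to right, longest-match per lexeme
Tokens: ID(x), OP(/), ID(b), OP(/), ID(i)


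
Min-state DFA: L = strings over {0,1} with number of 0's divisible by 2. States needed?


Track (count of 0) mod 2: states 0..1, accept at 0
Minimal DFA: 2 states


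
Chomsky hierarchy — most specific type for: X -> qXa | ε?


Single nonterminal LHS, but q^n a^n is not regular
Classification: Type 2 (Context-Free)


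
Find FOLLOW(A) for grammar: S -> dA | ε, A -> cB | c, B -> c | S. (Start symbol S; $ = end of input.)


$ ∈ FOLLOW(S). For each A -> αBβ: add FIRST(β)\{ε} to FOLLOW(B); if β nullable, add FOLLOW(A).
FOLLOW(A) = {$}


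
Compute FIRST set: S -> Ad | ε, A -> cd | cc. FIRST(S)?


Per alternative of S: FIRST(Ad) = {c}; FIRST(ε) = {ε}
FIRST(S) = {c, ε}


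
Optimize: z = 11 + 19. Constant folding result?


11 + 19 = 30 at compile time
Optimized: z = 30


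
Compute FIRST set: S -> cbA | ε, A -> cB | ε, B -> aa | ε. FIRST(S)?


Per alternative of S: FIRST(cbA) = {c}; FIRST(ε) = {ε}
FIRST(S) = {c, ε}


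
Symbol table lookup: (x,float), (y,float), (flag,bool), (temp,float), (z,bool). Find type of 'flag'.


Lookup 'flag' → type bool


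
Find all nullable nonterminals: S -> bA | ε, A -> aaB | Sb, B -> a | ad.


A nonterminal is nullable iff some alternative derives ε (directly, or every symbol in it is nullable)
Nullable: {S}


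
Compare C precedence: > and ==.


'>' is relational (level 7); '==' is equality (level 6)
Higher level binds tighter
'>' has higher precedence than '=='


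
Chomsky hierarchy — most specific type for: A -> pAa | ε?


Single nonterminal LHS, but p^n a^n is not regular
Classification: Type 2 (Context-Free)


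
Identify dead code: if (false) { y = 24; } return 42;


condition is constant false, so the whole block is unreachable
Dead: 'if (false) { y = 24; }'


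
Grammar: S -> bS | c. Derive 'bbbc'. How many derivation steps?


Derivation: S => bS => bbS => bbbS => bbbc
Steps: 4


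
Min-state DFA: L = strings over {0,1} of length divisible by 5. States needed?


Track length mod 5: states 0..4, accept at 0
Minimal DFA: 5 states


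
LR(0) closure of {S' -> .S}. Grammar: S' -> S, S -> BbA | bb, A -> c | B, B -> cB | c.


Start: S' -> .S
For each item with dot before a nonterminal B, add B -> .γ for every B-production
Closure: [S' -> .S, S -> .BbA, S -> .bb, B -> .cB, B -> .c]


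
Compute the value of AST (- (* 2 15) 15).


Evaluate inner: (* 2 15) = 30
Evaluate root: (- 30 15) = 15
Result: 15


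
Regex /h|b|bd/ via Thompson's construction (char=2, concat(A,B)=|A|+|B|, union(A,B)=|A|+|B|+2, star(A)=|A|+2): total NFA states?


Syntax tree has 4 char leaf(s), 2 union(s), 0 star(s)
chars contribute 4×2 = 8; each union adds +2; each star adds +2
Total: 8 + 4 + 0 = 12 states


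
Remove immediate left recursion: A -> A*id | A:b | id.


Left-recursive alternatives: A*id, A:b; non-recursive: id
Introduce A': A -> idA', A' -> *idA' | :bA' | ε


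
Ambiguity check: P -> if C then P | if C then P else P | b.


dangling else: 'if C then if C then b else b' parses two ways
Ambiguous


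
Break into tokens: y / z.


Scan left to right, longest-match per lexeme
Tokens: ID(y), OP(/), ID(z)


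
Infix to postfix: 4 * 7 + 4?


Left to right (same or higher precedence on left)
Postfix: 4 7 * 4 +


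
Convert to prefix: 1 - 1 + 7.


left-to-right (same/higher precedence on left): tree is (+ (- 1 1) 7)
Prefix: + - 1 1 7


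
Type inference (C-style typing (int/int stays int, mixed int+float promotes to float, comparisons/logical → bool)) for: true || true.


Operand types: bool || bool
Rule: logical operators take bool operands and yield bool
Result type: bool
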